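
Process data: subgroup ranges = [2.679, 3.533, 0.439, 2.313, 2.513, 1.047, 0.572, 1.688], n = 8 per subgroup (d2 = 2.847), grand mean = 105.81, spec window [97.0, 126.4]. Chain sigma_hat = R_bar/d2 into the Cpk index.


R_bar = (2.679 + 3.533 + 0.439 + 2.313 + 2.513 + 1.047 + 0.572 + 1.688) / 8 = 1.848
sigma = R_bar / d2 = 1.848 / 2.847 = 0.64910432
Cp = (USL - LSL)/(6*sigma) = (126.4 - 97.0)/(6*0.64910432) = 7.5489
Cpu = (126.4 - 105.81)/(3*0.64910432) = 10.5735
Cpl = (105.81 - 97.0)/(3*0.64910432) = 4.5242
Cpk = min(Cpu, Cpl) = 4.5242

4.5242


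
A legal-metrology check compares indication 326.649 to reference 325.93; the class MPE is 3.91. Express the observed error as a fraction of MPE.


e = indication - reference = 326.649 - 325.93 = 0.7190
|e| = 0.7190
ratio = |e| / MPE = 0.7190 / 3.91
ratio = 0.1839

0.1839


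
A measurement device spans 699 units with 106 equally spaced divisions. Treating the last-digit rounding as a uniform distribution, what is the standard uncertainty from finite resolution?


resolution = range / divisions
resolution = 699 / 106 = 6.5943396
u_res = resolution / (2*sqrt(3))
u_res = 6.5943396 / 3.4641016
u_res = 1.9036

1.9036


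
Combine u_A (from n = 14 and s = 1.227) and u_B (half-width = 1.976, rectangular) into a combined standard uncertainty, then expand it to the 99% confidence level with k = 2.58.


u_A = s / sqrt(n) = 1.227 / sqrt(14) = 0.32792954
u_B = half_width / sqrt(3) = 1.976 / sqrt(3) = 1.1408441
uc = sqrt(u_A^2 + u_B^2) = sqrt(0.32792954^2 + 1.1408441^2) = 1.1870396
U = k * uc = 2.58 * 1.1870396
U = 3.0626

3.0626


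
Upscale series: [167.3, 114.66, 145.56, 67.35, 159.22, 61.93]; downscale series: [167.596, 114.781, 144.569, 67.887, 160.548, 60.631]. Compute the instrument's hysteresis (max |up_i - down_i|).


|167.3 - 167.596| = 0.2960
|114.66 - 114.781| = 0.1210
|145.56 - 144.569| = 0.9910
|67.35 - 67.887| = 0.5370
|159.22 - 160.548| = 1.3280
|61.93 - 60.631| = 1.2990
hysteresis = max(diffs) = 1.3280

1.3280


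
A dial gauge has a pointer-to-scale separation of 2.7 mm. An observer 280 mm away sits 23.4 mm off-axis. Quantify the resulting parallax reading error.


error = h * offset / d
= 2.7 * 23.4 / 280
= 0.2256

0.2256


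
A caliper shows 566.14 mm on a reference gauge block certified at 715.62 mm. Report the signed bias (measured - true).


Systematic error = measured - true
= 566.14 - 715.62
= -149.4800

-149.4800


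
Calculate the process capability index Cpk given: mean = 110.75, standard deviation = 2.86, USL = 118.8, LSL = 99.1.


Cpu = (USL - mean) / (3*sigma) = (118.8 - 110.75) / (3*2.86) = 0.9382
Cpl = (mean - LSL) / (3*sigma) = (110.75 - 99.1) / (3*2.86) = 1.3578
Cpk = min(Cpu, Cpl) = 0.9382

0.9382


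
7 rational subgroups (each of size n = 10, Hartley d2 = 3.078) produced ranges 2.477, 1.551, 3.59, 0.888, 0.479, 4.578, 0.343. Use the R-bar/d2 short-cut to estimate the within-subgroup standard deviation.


R_bar = (2.477 + 1.551 + 3.59 + 0.888 + 0.479 + 4.578 + 0.343) / 7
R_bar = 13.906 / 7 = 1.9865714
sigma_hat = R_bar / d2 = 1.9865714 / 3.078 = 0.6454

0.6454


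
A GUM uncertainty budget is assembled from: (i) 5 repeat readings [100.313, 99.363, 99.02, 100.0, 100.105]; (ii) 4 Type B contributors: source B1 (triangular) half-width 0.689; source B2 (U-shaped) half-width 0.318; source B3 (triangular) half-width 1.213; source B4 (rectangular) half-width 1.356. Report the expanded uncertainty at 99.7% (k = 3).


mean = (100.313 + 99.363 + 99.02 + 100.0 + 100.105) / 5 = 99.7602
s = sqrt(sum((x - mean)^2)/(n-1)) = 0.54489513
u_A = s / sqrt(n) = 0.54489513 / sqrt(5) = 0.24368451
u_B1 = 0.689 / sqrt(6) = 0.28128307
u_B2 = 0.318 / sqrt(2) = 0.22485996
u_B3 = 1.213 / sqrt(6) = 0.49520518
u_B4 = 1.356 / sqrt(3) = 0.78288697
uc = sqrt(0.24368451^2 + 0.28128307^2 + 0.22485996^2 + 0.49520518^2 + 0.78288697^2) = 1.0233301
U = k * uc = 3 * 1.0233301
U = 3.0700

3.0700


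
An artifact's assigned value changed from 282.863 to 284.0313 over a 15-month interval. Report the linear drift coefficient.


rate = (v2 - v1) / months
= (284.0313 - 282.863) / 15
= 1.1683 / 15
= 0.0779

0.0779


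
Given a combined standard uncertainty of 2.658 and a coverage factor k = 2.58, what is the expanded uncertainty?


U = k * uc
U = 2.58 * 2.658
U = 6.8576

6.8576


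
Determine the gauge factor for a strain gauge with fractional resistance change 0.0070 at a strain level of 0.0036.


GF = (dR/R) / epsilon
= 0.0070 / 0.0036
= 1.9444

1.9444


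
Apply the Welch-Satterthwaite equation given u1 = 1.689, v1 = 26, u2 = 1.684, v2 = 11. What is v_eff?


uc = sqrt(u1^2 + u2^2) = sqrt(1.689^2 + 1.684^2) = 2.3850738
v_eff = uc^4 / (u1^4/v1 + u2^4/v2)
= 2.3850738^4 / (1.689^4/26 + 1.684^4/11)
= 32.359909 / 1.0440988
v_eff = 30.9931

30.9931


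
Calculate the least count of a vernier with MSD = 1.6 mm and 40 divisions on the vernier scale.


LC = MSD / n_div
= 1.6 / 40
= 0.0400

0.0400


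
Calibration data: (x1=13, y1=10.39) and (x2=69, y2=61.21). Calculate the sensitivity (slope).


slope = (y2 - y1) / (x2 - x1)
= (61.21 - 10.39) / (69 - 13)
= 50.8200 / 56
= 0.9075

0.9075


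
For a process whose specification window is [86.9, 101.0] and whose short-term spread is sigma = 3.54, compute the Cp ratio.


Cp = (USL - LSL) / (6 * sigma)
= (101.0 - 86.9) / (6 * 3.54)
= 14.1000 / 21.2400
= 0.6638

0.6638


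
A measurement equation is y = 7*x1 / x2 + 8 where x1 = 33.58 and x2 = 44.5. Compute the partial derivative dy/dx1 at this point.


y = 7*x1 / x2 + 8
dy/dx1 = 7/x2
Evaluate at x2 = 44.5: c1 = 7 / 44.5
c1 = 0.1573

0.1573


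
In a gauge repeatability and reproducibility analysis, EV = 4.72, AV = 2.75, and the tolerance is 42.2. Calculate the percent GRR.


GRR = sqrt(EV^2 + AV^2) = sqrt(4.72^2 + 2.75^2) = 5.4626825
%GRR = GRR / tol * 100 = 5.4626825 / 42.2 * 100
%GRR = 12.9447

12.9447


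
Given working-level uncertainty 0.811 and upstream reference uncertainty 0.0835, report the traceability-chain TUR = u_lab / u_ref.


TUR = u_lab / u_ref
= 0.811 / 0.0835
= 9.7126

9.7126


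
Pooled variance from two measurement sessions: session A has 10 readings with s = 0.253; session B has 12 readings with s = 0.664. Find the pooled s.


s_p = sqrt(((n1-1)*s1^2 + (n2-1)*s2^2) / (n1+n2-2))
numerator = (10-1)*0.253^2 + (12-1)*0.664^2 = 0.576081 + 4.849856 = 5.425937
denominator = 10 + 12 - 2 = 20
s_p^2 = 5.425937 / 20 = 0.27129685
s_p = sqrt(0.27129685) = 0.5209

0.5209


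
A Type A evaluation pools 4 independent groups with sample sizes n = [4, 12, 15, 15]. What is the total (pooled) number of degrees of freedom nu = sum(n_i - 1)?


nu = sum_i (n_i - 1)
nu = ((4 - 1) + (12 - 1) + (15 - 1) + (15 - 1))
nu = 3 + 11 + 14 + 14
nu = 42

42


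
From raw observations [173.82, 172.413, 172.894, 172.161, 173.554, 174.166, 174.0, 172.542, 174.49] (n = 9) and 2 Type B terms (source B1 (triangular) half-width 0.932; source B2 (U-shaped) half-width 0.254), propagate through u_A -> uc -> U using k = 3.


mean = (173.82 + 172.413 + 172.894 + 172.161 + 173.554 + 174.166 + 174.0 + 172.542 + 174.49) / 9 = 173.3377778
s = sqrt(sum((x - mean)^2)/(n-1)) = 0.85158804
u_A = s / sqrt(n) = 0.85158804 / sqrt(9) = 0.28386268
u_B1 = 0.932 / sqrt(6) = 0.38048741
u_B2 = 0.254 / sqrt(2) = 0.17960512
uc = sqrt(0.28386268^2 + 0.38048741^2 + 0.17960512^2) = 0.50754969
U = k * uc = 3 * 0.50754969
U = 1.5226

1.5226


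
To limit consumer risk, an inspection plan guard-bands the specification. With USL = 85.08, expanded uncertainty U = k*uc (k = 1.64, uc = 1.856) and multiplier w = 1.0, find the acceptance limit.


U = k * uc = 1.64 * 1.856 = 3.04384
guard band g = w * U = 1.0 * 3.04384 = 3.04384
AL = USL - g = 85.08 - 3.04384
AL = 82.0362

82.0362


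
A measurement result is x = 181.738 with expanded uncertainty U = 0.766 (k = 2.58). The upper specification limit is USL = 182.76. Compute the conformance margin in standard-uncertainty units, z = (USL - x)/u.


u = U / k = 0.766 / 2.58 = 0.29689922
margin = |USL - x| = |182.76 - 181.738| = 1.022
z = margin / u = 1.022 / 0.29689922
z = 3.4422

3.4422


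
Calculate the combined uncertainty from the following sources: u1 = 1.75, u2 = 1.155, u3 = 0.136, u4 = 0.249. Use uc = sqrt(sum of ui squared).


uc = sqrt(1.75^2 + 1.155^2 + 0.136^2 + 0.249^2)
uc = sqrt(4.477022)
uc = 2.1159

2.1159


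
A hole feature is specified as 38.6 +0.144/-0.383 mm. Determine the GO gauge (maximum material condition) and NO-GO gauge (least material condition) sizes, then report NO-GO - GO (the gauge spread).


GO = nominal - lower_tol (smallest hole = maximum material condition)
GO = 38.6 - 0.383 = 38.217
NO-GO = nominal + upper_tol (largest hole = least material condition)
NO-GO = 38.6 + 0.144 = 38.744
spread = NO-GO - GO = 38.744 - 38.217 = 0.5270

0.5270


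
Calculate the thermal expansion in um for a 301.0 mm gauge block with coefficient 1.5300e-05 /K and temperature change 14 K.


dL = L * alpha * dT
= 301.0 * 1.5300e-05 * 14
= 0.0644742 mm
dL_um = 0.0644742 * 1000 = 64.4742 um

64.4742


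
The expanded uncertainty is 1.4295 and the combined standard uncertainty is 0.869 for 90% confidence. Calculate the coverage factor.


k = U / uc
k = 1.4295 / 0.869
k = 1.645

1.645


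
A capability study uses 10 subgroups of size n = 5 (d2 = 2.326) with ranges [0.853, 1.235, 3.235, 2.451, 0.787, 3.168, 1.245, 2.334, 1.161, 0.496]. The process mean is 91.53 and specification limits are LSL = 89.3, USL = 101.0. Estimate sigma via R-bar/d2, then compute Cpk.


R_bar = (0.853 + 1.235 + 3.235 + 2.451 + 0.787 + 3.168 + 1.245 + 2.334 + 1.161 + 0.496) / 10 = 1.6965
sigma = R_bar / d2 = 1.6965 / 2.326 = 0.72936371
Cp = (USL - LSL)/(6*sigma) = (101.0 - 89.3)/(6*0.72936371) = 2.6736
Cpu = (101.0 - 91.53)/(3*0.72936371) = 4.3280
Cpl = (91.53 - 89.3)/(3*0.72936371) = 1.0192
Cpk = min(Cpu, Cpl) = 1.0192

1.0192


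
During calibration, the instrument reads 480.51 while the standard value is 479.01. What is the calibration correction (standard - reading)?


Correction = standard - reading
= 479.01 - 480.51
= -1.5000

-1.5000


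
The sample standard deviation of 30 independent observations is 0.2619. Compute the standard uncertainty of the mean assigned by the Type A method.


u_A = s / sqrt(n)
u_A = 0.2619 / sqrt(30)
u_A = 0.2619 / 5.4772256
u_A = 0.0478

0.0478


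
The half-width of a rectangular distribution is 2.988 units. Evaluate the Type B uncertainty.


u_B = half_width / sqrt(3)
u_B = 2.988 / 1.7320508
u_B = 1.7251

1.7251


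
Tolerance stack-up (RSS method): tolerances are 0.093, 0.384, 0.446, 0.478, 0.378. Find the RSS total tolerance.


RSS = sqrt(0.093^2 + 0.384^2 + 0.446^2 + 0.478^2 + 0.378^2)
= sqrt(0.726389)
= 0.8523

0.8523


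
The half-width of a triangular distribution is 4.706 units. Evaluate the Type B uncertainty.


u_B = half_width / sqrt(6)
u_B = 4.706 / 2.4494897
u_B = 1.9212

1.9212


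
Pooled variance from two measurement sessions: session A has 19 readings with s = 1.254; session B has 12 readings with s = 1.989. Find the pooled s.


s_p = sqrt(((n1-1)*s1^2 + (n2-1)*s2^2) / (n1+n2-2))
numerator = (19-1)*1.254^2 + (12-1)*1.989^2 = 28.305288 + 43.517331 = 71.822619
denominator = 19 + 12 - 2 = 29
s_p^2 = 71.822619 / 29 = 2.476642
s_p = sqrt(2.476642) = 1.5737

1.5737


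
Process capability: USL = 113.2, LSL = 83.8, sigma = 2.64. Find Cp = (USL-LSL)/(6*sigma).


Cp = (USL - LSL) / (6 * sigma)
= (113.2 - 83.8) / (6 * 2.64)
= 29.4000 / 15.8400
= 1.8561

1.8561


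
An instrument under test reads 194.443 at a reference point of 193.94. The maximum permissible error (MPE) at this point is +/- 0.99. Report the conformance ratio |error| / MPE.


e = indication - reference = 194.443 - 193.94 = 0.5030
|e| = 0.5030
ratio = |e| / MPE = 0.5030 / 0.99
ratio = 0.5081

0.5081


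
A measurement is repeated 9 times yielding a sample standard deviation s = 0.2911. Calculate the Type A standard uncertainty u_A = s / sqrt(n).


u_A = s / sqrt(n)
u_A = 0.2911 / sqrt(9)
u_A = 0.2911 / 3
u_A = 0.0970

0.0970


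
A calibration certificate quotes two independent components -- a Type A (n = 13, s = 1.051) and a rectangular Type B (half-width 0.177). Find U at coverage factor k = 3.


u_A = s / sqrt(n) = 1.051 / sqrt(13) = 0.29149495
u_B = half_width / sqrt(3) = 0.177 / sqrt(3) = 0.102191
uc = sqrt(u_A^2 + u_B^2) = sqrt(0.29149495^2 + 0.102191^2) = 0.30888883
U = k * uc = 3 * 0.30888883
U = 0.9267

0.9267


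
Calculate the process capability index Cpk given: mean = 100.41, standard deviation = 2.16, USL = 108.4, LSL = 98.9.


Cpu = (USL - mean) / (3*sigma) = (108.4 - 100.41) / (3*2.16) = 1.2330
Cpl = (mean - LSL) / (3*sigma) = (100.41 - 98.9) / (3*2.16) = 0.2330
Cpk = min(Cpu, Cpl) = 0.2330

0.2330


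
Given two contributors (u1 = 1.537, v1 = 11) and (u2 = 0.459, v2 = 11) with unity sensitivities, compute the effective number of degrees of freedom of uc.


uc = sqrt(u1^2 + u2^2) = sqrt(1.537^2 + 0.459^2) = 1.6040729
v_eff = uc^4 / (u1^4/v1 + u2^4/v2)
= 1.6040729^4 / (1.537^4/11 + 0.459^4/11)
= 6.6205856 / 0.51137943
v_eff = 12.9465

12.9465


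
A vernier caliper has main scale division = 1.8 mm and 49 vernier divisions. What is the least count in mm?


LC = MSD / n_div
= 1.8 / 49
= 0.0367

0.0367


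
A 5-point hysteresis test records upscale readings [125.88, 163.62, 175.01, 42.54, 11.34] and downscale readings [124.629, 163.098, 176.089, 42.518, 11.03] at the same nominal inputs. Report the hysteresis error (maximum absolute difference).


|125.88 - 124.629| = 1.2510
|163.62 - 163.098| = 0.5220
|175.01 - 176.089| = 1.0790
|42.54 - 42.518| = 0.0220
|11.34 - 11.03| = 0.3100
hysteresis = max(diffs) = 1.2510

1.2510


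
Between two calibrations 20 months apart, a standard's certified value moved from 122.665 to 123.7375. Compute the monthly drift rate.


rate = (v2 - v1) / months
= (123.7375 - 122.665) / 20
= 1.0725 / 20
= 0.0536

0.0536


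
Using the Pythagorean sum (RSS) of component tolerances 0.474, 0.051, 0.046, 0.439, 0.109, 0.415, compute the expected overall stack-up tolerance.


RSS = sqrt(0.474^2 + 0.051^2 + 0.046^2 + 0.439^2 + 0.109^2 + 0.415^2)
= sqrt(0.60622)
= 0.7786

0.7786


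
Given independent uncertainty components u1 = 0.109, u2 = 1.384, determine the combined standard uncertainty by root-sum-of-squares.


uc = sqrt(0.109^2 + 1.384^2)
uc = sqrt(1.927337)
uc = 1.3883

1.3883


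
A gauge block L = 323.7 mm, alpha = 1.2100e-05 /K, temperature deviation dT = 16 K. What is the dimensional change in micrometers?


dL = L * alpha * dT
= 323.7 * 1.2100e-05 * 16
= 0.0626683 mm
dL_um = 0.0626683 * 1000 = 62.6683 um

62.6683


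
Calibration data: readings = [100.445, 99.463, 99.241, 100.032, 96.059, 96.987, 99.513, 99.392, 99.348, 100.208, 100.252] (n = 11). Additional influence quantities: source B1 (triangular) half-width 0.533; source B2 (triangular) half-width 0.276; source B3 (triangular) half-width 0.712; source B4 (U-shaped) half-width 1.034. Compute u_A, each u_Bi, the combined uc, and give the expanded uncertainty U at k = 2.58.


mean = (100.445 + 99.463 + 99.241 + 100.032 + 96.059 + 96.987 + 99.513 + 99.392 + 99.348 + 100.208 + 100.252) / 11 = 99.17636364
s = sqrt(sum((x - mean)^2)/(n-1)) = 1.3910323
u_A = s / sqrt(n) = 1.3910323 / sqrt(11) = 0.41941202
u_B1 = 0.533 / sqrt(6) = 0.21759634
u_B2 = 0.276 / sqrt(6) = 0.11267653
u_B3 = 0.712 / sqrt(6) = 0.29067278
u_B4 = 1.034 / sqrt(2) = 0.73114841
uc = sqrt(0.41941202^2 + 0.21759634^2 + 0.11267653^2 + 0.29067278^2 + 0.73114841^2) = 0.92467252
U = k * uc = 2.58 * 0.92467252
U = 2.3857

2.3857


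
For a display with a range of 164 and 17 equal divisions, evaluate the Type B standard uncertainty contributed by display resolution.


resolution = range / divisions
resolution = 164 / 17 = 9.6470588
u_res = resolution / (2*sqrt(3))
u_res = 9.6470588 / 3.4641016
u_res = 2.7849

2.7849


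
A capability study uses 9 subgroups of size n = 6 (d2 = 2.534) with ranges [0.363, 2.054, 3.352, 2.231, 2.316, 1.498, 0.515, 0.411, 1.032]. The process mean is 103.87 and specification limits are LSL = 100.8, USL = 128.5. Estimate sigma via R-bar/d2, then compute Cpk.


R_bar = (0.363 + 2.054 + 3.352 + 2.231 + 2.316 + 1.498 + 0.515 + 0.411 + 1.032) / 9 = 1.5302222
sigma = R_bar / d2 = 1.5302222 / 2.534 = 0.60387616
Cp = (USL - LSL)/(6*sigma) = (128.5 - 100.8)/(6*0.60387616) = 7.6451
Cpu = (128.5 - 103.87)/(3*0.60387616) = 13.5955
Cpl = (103.87 - 100.8)/(3*0.60387616) = 1.6946
Cpk = min(Cpu, Cpl) = 1.6946

1.6946


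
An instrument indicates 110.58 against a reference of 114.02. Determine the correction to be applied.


Correction = standard - reading
= 114.02 - 110.58
= 3.4400

3.4400


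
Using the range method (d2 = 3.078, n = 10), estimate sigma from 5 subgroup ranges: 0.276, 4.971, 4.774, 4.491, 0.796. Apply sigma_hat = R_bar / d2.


R_bar = (0.276 + 4.971 + 4.774 + 4.491 + 0.796) / 5
R_bar = 15.308 / 5 = 3.0616
sigma_hat = R_bar / d2 = 3.0616 / 3.078 = 0.9947

0.9947


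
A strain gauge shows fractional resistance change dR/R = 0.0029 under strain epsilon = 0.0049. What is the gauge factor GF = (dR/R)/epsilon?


GF = (dR/R) / epsilon
= 0.0029 / 0.0049
= 0.5918

0.5918


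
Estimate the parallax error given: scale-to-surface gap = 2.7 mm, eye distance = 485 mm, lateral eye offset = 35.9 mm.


error = h * offset / d
= 2.7 * 35.9 / 485
= 0.1999

0.1999


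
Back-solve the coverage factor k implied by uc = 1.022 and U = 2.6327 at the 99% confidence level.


k = U / uc
k = 2.6327 / 1.022
k = 2.576

2.576


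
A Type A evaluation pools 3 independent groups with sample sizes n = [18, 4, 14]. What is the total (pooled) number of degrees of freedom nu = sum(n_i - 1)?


nu = sum_i (n_i - 1)
nu = ((18 - 1) + (4 - 1) + (14 - 1))
nu = 17 + 3 + 13
nu = 33

33


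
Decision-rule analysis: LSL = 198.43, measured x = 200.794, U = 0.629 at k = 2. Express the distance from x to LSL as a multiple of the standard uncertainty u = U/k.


u = U / k = 0.629 / 2 = 0.3145
margin = |LSL - x| = |198.43 - 200.794| = 2.364
z = margin / u = 2.364 / 0.3145
z = 7.5167

7.5167


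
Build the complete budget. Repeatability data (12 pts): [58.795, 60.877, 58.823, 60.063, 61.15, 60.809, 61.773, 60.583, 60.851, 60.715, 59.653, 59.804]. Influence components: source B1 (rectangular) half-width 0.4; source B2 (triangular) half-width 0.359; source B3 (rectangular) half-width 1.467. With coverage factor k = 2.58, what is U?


mean = (58.795 + 60.877 + 58.823 + 60.063 + 61.15 + 60.809 + 61.773 + 60.583 + 60.851 + 60.715 + 59.653 + 59.804) / 12 = 60.32466667
s = sqrt(sum((x - mean)^2)/(n-1)) = 0.91453916
u_A = s / sqrt(n) = 0.91453916 / sqrt(12) = 0.26400472
u_B1 = 0.4 / sqrt(3) = 0.23094011
u_B2 = 0.359 / sqrt(6) = 0.14656114
u_B3 = 1.467 / sqrt(3) = 0.84697284
uc = sqrt(0.26400472^2 + 0.23094011^2 + 0.14656114^2 + 0.84697284^2) = 0.92837222
U = k * uc = 2.58 * 0.92837222
U = 2.3952

2.3952


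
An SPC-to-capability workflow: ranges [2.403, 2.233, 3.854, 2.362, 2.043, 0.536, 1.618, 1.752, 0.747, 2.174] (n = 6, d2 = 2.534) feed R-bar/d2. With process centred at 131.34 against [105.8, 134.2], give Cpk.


R_bar = (2.403 + 2.233 + 3.854 + 2.362 + 2.043 + 0.536 + 1.618 + 1.752 + 0.747 + 2.174) / 10 = 1.9722
sigma = R_bar / d2 = 1.9722 / 2.534 = 0.77829519
Cp = (USL - LSL)/(6*sigma) = (134.2 - 105.8)/(6*0.77829519) = 6.0817
Cpu = (134.2 - 131.34)/(3*0.77829519) = 1.2249
Cpl = (131.34 - 105.8)/(3*0.77829519) = 10.9384
Cpk = min(Cpu, Cpl) = 1.2249

1.2249


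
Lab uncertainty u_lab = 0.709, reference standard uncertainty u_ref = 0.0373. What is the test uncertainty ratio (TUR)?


TUR = u_lab / u_ref
= 0.709 / 0.0373
= 19.0080

19.0080


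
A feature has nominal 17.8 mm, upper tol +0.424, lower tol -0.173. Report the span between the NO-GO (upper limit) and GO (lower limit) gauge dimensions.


GO = nominal - lower_tol (smallest hole = maximum material condition)
GO = 17.8 - 0.173 = 17.627
NO-GO = nominal + upper_tol (largest hole = least material condition)
NO-GO = 17.8 + 0.424 = 18.224
spread = NO-GO - GO = 18.224 - 17.627 = 0.5970

0.5970


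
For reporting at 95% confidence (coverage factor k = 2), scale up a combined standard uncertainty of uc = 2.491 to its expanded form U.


U = k * uc
U = 2 * 2.491
U = 4.9820

4.9820


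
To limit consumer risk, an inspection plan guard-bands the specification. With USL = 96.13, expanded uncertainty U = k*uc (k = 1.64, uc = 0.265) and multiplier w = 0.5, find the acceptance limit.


U = k * uc = 1.64 * 0.265 = 0.4346
guard band g = w * U = 0.5 * 0.4346 = 0.2173
AL = USL - g = 96.13 - 0.2173
AL = 95.9127

95.9127


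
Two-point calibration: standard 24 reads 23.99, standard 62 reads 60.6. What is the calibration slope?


slope = (y2 - y1) / (x2 - x1)
= (60.6 - 23.99) / (62 - 24)
= 36.6100 / 38
= 0.9634

0.9634


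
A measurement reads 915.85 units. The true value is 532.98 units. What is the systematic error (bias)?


Systematic error = measured - true
= 915.85 - 532.98
= 382.8700

382.8700


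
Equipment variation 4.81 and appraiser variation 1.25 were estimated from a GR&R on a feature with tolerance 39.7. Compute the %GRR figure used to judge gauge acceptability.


GRR = sqrt(EV^2 + AV^2) = sqrt(4.81^2 + 1.25^2) = 4.9697686
%GRR = GRR / tol * 100 = 4.9697686 / 39.7 * 100
%GRR = 12.5183

12.5183


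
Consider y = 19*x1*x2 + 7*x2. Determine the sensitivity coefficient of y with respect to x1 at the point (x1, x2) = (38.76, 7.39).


y = 19*x1*x2 + 7*x2
dy/dx1 = 19*x2
Evaluate at x2 = 7.39: c1 = 19 * 7.39
c1 = 140.4100

140.4100


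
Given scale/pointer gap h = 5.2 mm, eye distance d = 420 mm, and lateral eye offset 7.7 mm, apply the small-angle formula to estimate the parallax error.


error = h * offset / d
= 5.2 * 7.7 / 420
= 0.0953

0.0953


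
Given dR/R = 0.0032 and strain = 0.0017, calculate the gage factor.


GF = (dR/R) / epsilon
= 0.0032 / 0.0017
= 1.8824

1.8824


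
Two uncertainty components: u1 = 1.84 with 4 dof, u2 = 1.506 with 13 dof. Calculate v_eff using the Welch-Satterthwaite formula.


uc = sqrt(u1^2 + u2^2) = sqrt(1.84^2 + 1.506^2) = 2.3777376
v_eff = uc^4 / (u1^4/v1 + u2^4/v2)
= 2.3777376^4 / (1.84^4/4 + 1.506^4/13)
= 31.963601 / 3.2612632
v_eff = 9.8010

9.8010


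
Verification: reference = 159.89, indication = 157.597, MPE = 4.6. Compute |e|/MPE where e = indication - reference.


e = indication - reference = 157.597 - 159.89 = -2.2930
|e| = 2.2930
ratio = |e| / MPE = 2.2930 / 4.6
ratio = 0.4985

0.4985


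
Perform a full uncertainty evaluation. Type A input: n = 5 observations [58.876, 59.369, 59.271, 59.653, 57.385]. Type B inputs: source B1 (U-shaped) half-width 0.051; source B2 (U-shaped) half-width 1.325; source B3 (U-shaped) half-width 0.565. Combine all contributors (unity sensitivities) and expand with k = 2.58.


mean = (58.876 + 59.369 + 59.271 + 59.653 + 57.385) / 5 = 58.9108
s = sqrt(sum((x - mean)^2)/(n-1)) = 0.89719407
u_A = s / sqrt(n) = 0.89719407 / sqrt(5) = 0.40123739
u_B1 = 0.051 / sqrt(2) = 0.036062446
u_B2 = 1.325 / sqrt(2) = 0.93691649
u_B3 = 0.565 / sqrt(2) = 0.39951533
uc = sqrt(0.40123739^2 + 0.036062446^2 + 0.93691649^2 + 0.39951533^2) = 1.0953159
U = k * uc = 2.58 * 1.0953159
U = 2.8259

2.8259


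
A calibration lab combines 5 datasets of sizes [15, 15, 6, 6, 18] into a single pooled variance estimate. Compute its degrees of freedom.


nu = sum_i (n_i - 1)
nu = ((15 - 1) + (15 - 1) + (6 - 1) + (6 - 1) + (18 - 1))
nu = 14 + 14 + 5 + 5 + 17
nu = 55

55


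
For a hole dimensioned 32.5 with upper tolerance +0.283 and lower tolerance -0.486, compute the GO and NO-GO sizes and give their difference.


GO = nominal - lower_tol (smallest hole = maximum material condition)
GO = 32.5 - 0.486 = 32.014
NO-GO = nominal + upper_tol (largest hole = least material condition)
NO-GO = 32.5 + 0.283 = 32.783
spread = NO-GO - GO = 32.783 - 32.014 = 0.7690

0.7690


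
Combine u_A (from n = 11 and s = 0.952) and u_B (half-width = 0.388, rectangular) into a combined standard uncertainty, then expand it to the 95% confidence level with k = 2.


u_A = s / sqrt(n) = 0.952 / sqrt(11) = 0.2870388
u_B = half_width / sqrt(3) = 0.388 / sqrt(3) = 0.2240119
uc = sqrt(u_A^2 + u_B^2) = sqrt(0.2870388^2 + 0.2240119^2) = 0.36410521
U = k * uc = 2 * 0.36410521
U = 0.7282

0.7282


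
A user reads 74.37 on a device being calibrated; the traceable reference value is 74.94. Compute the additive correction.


Correction = standard - reading
= 74.94 - 74.37
= 0.5700

0.5700


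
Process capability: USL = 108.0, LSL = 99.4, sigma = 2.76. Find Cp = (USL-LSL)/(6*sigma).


Cp = (USL - LSL) / (6 * sigma)
= (108.0 - 99.4) / (6 * 2.76)
= 8.6000 / 16.5600
= 0.5193

0.5193


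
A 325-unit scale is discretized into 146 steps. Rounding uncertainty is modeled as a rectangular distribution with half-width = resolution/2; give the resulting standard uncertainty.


resolution = range / divisions
resolution = 325 / 146 = 2.2260274
u_res = resolution / (2*sqrt(3))
u_res = 2.2260274 / 3.4641016
u_res = 0.6426

0.6426


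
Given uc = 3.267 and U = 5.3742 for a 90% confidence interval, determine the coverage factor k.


k = U / uc
k = 5.3742 / 3.267
k = 1.645

1.645


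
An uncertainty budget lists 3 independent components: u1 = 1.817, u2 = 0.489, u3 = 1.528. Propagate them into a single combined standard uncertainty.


uc = sqrt(1.817^2 + 0.489^2 + 1.528^2)
uc = sqrt(5.875394)
uc = 2.4239

2.4239


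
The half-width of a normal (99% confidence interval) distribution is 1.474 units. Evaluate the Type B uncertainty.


u_B = half_width / 2.576
u_B = 1.474 / 2.576
u_B = 0.5722

0.5722


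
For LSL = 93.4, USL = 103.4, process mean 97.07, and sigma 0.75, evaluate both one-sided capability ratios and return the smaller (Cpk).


Cpu = (USL - mean) / (3*sigma) = (103.4 - 97.07) / (3*0.75) = 2.8133
Cpl = (mean - LSL) / (3*sigma) = (97.07 - 93.4) / (3*0.75) = 1.6311
Cpk = min(Cpu, Cpl) = 1.6311

1.6311


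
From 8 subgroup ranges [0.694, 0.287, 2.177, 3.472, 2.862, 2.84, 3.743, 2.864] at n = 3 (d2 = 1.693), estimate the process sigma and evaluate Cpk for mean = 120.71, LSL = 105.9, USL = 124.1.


R_bar = (0.694 + 0.287 + 2.177 + 3.472 + 2.862 + 2.84 + 3.743 + 2.864) / 8 = 2.367375
sigma = R_bar / d2 = 2.367375 / 1.693 = 1.3983314
Cp = (USL - LSL)/(6*sigma) = (124.1 - 105.9)/(6*1.3983314) = 2.1693
Cpu = (124.1 - 120.71)/(3*1.3983314) = 0.8081
Cpl = (120.71 - 105.9)/(3*1.3983314) = 3.5304
Cpk = min(Cpu, Cpl) = 0.8081

0.8081


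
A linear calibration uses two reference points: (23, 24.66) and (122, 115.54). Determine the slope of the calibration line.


slope = (y2 - y1) / (x2 - x1)
= (115.54 - 24.66) / (122 - 23)
= 90.8800 / 99
= 0.9180

0.9180


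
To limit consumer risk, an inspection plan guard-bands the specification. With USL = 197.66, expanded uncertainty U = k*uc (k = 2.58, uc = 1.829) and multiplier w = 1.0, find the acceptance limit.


U = k * uc = 2.58 * 1.829 = 4.71882
guard band g = w * U = 1.0 * 4.71882 = 4.71882
AL = USL - g = 197.66 - 4.71882
AL = 192.9412

192.9412


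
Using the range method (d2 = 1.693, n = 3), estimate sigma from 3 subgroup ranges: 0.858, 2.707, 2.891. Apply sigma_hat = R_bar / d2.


R_bar = (0.858 + 2.707 + 2.891) / 3
R_bar = 6.456 / 3 = 2.152
sigma_hat = R_bar / d2 = 2.152 / 1.693 = 1.2711

1.2711


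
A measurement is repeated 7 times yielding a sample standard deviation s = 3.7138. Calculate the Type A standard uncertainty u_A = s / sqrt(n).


u_A = s / sqrt(n)
u_A = 3.7138 / sqrt(7)
u_A = 3.7138 / 2.6457513
u_A = 1.4037

1.4037


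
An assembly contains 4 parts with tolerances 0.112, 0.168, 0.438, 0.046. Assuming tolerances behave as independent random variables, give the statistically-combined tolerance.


RSS = sqrt(0.112^2 + 0.168^2 + 0.438^2 + 0.046^2)
= sqrt(0.234728)
= 0.4845

0.4845


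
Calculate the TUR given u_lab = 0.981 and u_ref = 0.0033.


TUR = u_lab / u_ref
= 0.981 / 0.0033
= 297.2727

297.2727


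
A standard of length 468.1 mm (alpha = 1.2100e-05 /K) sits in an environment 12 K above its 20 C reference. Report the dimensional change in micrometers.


dL = L * alpha * dT
= 468.1 * 1.2100e-05 * 12
= 0.0679681 mm
dL_um = 0.0679681 * 1000 = 67.9681 um

67.9681


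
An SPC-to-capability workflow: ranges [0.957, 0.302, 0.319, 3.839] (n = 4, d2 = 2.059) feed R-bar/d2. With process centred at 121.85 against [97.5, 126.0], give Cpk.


R_bar = (0.957 + 0.302 + 0.319 + 3.839) / 4 = 1.35425
sigma = R_bar / d2 = 1.35425 / 2.059 = 0.6577222
Cp = (USL - LSL)/(6*sigma) = (126.0 - 97.5)/(6*0.6577222) = 7.2219
Cpu = (126.0 - 121.85)/(3*0.6577222) = 2.1032
Cpl = (121.85 - 97.5)/(3*0.6577222) = 12.3406
Cpk = min(Cpu, Cpl) = 2.1032

2.1032


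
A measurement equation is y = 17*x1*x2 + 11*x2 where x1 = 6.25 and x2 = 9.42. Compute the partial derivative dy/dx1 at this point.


y = 17*x1*x2 + 11*x2
dy/dx1 = 17*x2
Evaluate at x2 = 9.42: c1 = 17 * 9.42
c1 = 160.1400

160.1400


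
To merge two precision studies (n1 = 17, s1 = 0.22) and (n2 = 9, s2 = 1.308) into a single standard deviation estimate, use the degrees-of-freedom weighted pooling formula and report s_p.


s_p = sqrt(((n1-1)*s1^2 + (n2-1)*s2^2) / (n1+n2-2))
numerator = (17-1)*0.22^2 + (9-1)*1.308^2 = 0.7744 + 13.686912 = 14.461312
denominator = 17 + 9 - 2 = 24
s_p^2 = 14.461312 / 24 = 0.60255467
s_p = sqrt(0.60255467) = 0.7762

0.7762


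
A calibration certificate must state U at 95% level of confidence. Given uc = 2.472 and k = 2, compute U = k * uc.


U = k * uc
U = 2 * 2.472
U = 4.9440

4.9440


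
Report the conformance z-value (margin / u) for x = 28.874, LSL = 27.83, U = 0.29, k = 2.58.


u = U / k = 0.29 / 2.58 = 0.1124031
margin = |LSL - x| = |27.83 - 28.874| = 1.044
z = margin / u = 1.044 / 0.1124031
z = 9.2880

9.2880


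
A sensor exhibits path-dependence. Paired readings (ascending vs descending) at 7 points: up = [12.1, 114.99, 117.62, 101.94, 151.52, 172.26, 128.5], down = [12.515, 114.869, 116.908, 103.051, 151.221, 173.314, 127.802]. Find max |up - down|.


|12.1 - 12.515| = 0.4150
|114.99 - 114.869| = 0.1210
|117.62 - 116.908| = 0.7120
|101.94 - 103.051| = 1.1110
|151.52 - 151.221| = 0.2990
|172.26 - 173.314| = 1.0540
|128.5 - 127.802| = 0.6980
hysteresis = max(diffs) = 1.1110

1.1110


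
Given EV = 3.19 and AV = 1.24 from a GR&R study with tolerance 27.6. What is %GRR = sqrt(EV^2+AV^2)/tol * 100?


GRR = sqrt(EV^2 + AV^2) = sqrt(3.19^2 + 1.24^2) = 3.4225283
%GRR = GRR / tol * 100 = 3.4225283 / 27.6 * 100
%GRR = 12.4005

12.4005


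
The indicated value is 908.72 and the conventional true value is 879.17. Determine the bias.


Systematic error = measured - true
= 908.72 - 879.17
= 29.5500

29.5500


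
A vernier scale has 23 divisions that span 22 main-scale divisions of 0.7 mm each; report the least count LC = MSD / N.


LC = MSD / n_div
= 0.7 / 23
= 0.0304

0.0304


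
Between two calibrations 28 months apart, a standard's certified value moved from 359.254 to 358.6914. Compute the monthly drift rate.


rate = (v2 - v1) / months
= (358.6914 - 359.254) / 28
= -0.5626 / 28
= -0.0201

-0.0201


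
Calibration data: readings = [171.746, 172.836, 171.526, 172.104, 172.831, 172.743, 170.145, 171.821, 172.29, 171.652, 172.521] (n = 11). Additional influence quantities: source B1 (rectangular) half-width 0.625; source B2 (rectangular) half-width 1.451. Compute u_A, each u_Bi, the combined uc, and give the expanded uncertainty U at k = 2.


mean = (171.746 + 172.836 + 171.526 + 172.104 + 172.831 + 172.743 + 170.145 + 171.821 + 172.29 + 171.652 + 172.521) / 11 = 172.0195455
s = sqrt(sum((x - mean)^2)/(n-1)) = 0.7865763
u_A = s / sqrt(n) = 0.7865763 / sqrt(11) = 0.23716168
u_B1 = 0.625 / sqrt(3) = 0.36084392
u_B2 = 1.451 / sqrt(3) = 0.83773524
uc = sqrt(0.23716168^2 + 0.36084392^2 + 0.83773524^2) = 0.94247246
U = k * uc = 2 * 0.94247246
U = 1.8849

1.8849


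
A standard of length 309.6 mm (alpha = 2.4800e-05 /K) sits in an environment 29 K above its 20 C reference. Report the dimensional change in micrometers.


dL = L * alpha * dT
= 309.6 * 2.4800e-05 * 29
= 0.2226643 mm
dL_um = 0.2226643 * 1000 = 222.6643 um

222.6643


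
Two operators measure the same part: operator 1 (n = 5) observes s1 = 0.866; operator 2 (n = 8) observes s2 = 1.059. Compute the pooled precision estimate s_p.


s_p = sqrt(((n1-1)*s1^2 + (n2-1)*s2^2) / (n1+n2-2))
numerator = (5-1)*0.866^2 + (8-1)*1.059^2 = 2.999824 + 7.850367 = 10.850191
denominator = 5 + 8 - 2 = 11
s_p^2 = 10.850191 / 11 = 0.986381
s_p = sqrt(0.986381) = 0.9932

0.9932


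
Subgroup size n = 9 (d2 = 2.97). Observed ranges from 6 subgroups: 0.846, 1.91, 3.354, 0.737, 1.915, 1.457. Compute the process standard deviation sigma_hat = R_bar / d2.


R_bar = (0.846 + 1.91 + 3.354 + 0.737 + 1.915 + 1.457) / 6
R_bar = 10.219 / 6 = 1.7031667
sigma_hat = R_bar / d2 = 1.7031667 / 2.97 = 0.5735

0.5735


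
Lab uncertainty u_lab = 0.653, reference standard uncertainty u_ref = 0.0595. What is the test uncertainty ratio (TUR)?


TUR = u_lab / u_ref
= 0.653 / 0.0595
= 10.9748

10.9748


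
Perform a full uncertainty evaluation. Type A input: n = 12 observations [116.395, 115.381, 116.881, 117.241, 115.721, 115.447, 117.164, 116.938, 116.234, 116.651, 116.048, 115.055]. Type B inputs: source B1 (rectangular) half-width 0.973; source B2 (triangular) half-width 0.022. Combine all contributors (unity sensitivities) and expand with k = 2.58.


mean = (116.395 + 115.381 + 116.881 + 117.241 + 115.721 + 115.447 + 117.164 + 116.938 + 116.234 + 116.651 + 116.048 + 115.055) / 12 = 116.263
s = sqrt(sum((x - mean)^2)/(n-1)) = 0.73963603
u_A = s / sqrt(n) = 0.73963603 / sqrt(12) = 0.21351453
u_B1 = 0.973 / sqrt(3) = 0.56176181
u_B2 = 0.022 / sqrt(6) = 0.0089814624
uc = sqrt(0.21351453^2 + 0.56176181^2 + 0.0089814624^2) = 0.60103698
U = k * uc = 2.58 * 0.60103698
U = 1.5507

1.5507


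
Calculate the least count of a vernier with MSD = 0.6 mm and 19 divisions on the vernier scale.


LC = MSD / n_div
= 0.6 / 19
= 0.0316

0.0316


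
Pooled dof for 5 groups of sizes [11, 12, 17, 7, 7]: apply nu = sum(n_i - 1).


nu = sum_i (n_i - 1)
nu = ((11 - 1) + (12 - 1) + (17 - 1) + (7 - 1) + (7 - 1))
nu = 10 + 11 + 16 + 6 + 6
nu = 49

49


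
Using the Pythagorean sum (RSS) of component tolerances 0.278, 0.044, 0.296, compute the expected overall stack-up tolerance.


RSS = sqrt(0.278^2 + 0.044^2 + 0.296^2)
= sqrt(0.166836)
= 0.4085

0.4085


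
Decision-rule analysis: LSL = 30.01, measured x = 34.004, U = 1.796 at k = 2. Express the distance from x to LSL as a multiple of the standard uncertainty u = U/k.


u = U / k = 1.796 / 2 = 0.898
margin = |LSL - x| = |30.01 - 34.004| = 3.994
z = margin / u = 3.994 / 0.898
z = 4.4477

4.4477


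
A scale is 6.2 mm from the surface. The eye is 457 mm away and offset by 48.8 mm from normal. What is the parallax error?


error = h * offset / d
= 6.2 * 48.8 / 457
= 0.6621

0.6621


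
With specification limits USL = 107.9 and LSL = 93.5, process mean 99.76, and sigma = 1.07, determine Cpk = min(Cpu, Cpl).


Cpu = (USL - mean) / (3*sigma) = (107.9 - 99.76) / (3*1.07) = 2.5358
Cpl = (mean - LSL) / (3*sigma) = (99.76 - 93.5) / (3*1.07) = 1.9502
Cpk = min(Cpu, Cpl) = 1.9502

1.9502


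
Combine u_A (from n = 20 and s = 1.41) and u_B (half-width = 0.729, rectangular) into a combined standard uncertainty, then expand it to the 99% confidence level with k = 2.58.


u_A = s / sqrt(n) = 1.41 / sqrt(20) = 0.31528558
u_B = half_width / sqrt(3) = 0.729 / sqrt(3) = 0.42088835
uc = sqrt(u_A^2 + u_B^2) = sqrt(0.31528558^2 + 0.42088835^2) = 0.52588212
U = k * uc = 2.58 * 0.52588212
U = 1.3568

1.3568


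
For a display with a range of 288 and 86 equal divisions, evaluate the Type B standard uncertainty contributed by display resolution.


resolution = range / divisions
resolution = 288 / 86 = 3.3488372
u_res = resolution / (2*sqrt(3))
u_res = 3.3488372 / 3.4641016
u_res = 0.9667

0.9667


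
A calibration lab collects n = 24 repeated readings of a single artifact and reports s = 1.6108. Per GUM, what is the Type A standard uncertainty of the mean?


u_A = s / sqrt(n)
u_A = 1.6108 / sqrt(24)
u_A = 1.6108 / 4.8989795
u_A = 0.3288

0.3288


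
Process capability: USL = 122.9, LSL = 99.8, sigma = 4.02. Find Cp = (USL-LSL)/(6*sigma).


Cp = (USL - LSL) / (6 * sigma)
= (122.9 - 99.8) / (6 * 4.02)
= 23.1000 / 24.1200
= 0.9577

0.9577


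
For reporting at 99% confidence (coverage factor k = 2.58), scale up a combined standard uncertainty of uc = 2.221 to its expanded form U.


U = k * uc
U = 2.58 * 2.221
U = 5.7302

5.7302


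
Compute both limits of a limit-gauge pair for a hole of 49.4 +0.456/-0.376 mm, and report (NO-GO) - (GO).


GO = nominal - lower_tol (smallest hole = maximum material condition)
GO = 49.4 - 0.376 = 49.024
NO-GO = nominal + upper_tol (largest hole = least material condition)
NO-GO = 49.4 + 0.456 = 49.856
spread = NO-GO - GO = 49.856 - 49.024 = 0.8320

0.8320


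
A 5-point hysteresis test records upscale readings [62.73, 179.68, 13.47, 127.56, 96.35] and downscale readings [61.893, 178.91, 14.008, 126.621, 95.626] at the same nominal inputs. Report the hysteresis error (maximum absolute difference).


|62.73 - 61.893| = 0.8370
|179.68 - 178.91| = 0.7700
|13.47 - 14.008| = 0.5380
|127.56 - 126.621| = 0.9390
|96.35 - 95.626| = 0.7240
hysteresis = max(diffs) = 0.9390

0.9390


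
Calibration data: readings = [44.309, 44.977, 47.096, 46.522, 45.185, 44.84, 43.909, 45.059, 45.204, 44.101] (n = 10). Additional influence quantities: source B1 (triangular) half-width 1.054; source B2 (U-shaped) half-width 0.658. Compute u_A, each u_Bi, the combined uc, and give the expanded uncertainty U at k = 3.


mean = (44.309 + 44.977 + 47.096 + 46.522 + 45.185 + 44.84 + 43.909 + 45.059 + 45.204 + 44.101) / 10 = 45.1202
s = sqrt(sum((x - mean)^2)/(n-1)) = 1.0081134
u_A = s / sqrt(n) = 1.0081134 / sqrt(10) = 0.31879345
u_B1 = 1.054 / sqrt(6) = 0.4302937
u_B2 = 0.658 / sqrt(2) = 0.46527626
uc = sqrt(0.31879345^2 + 0.4302937^2 + 0.46527626^2) = 0.70941097
U = k * uc = 3 * 0.70941097
U = 2.1282

2.1282


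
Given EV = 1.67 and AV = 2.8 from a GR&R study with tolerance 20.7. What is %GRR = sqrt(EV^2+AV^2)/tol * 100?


GRR = sqrt(EV^2 + AV^2) = sqrt(1.67^2 + 2.8^2) = 3.2601994
%GRR = GRR / tol * 100 = 3.2601994 / 20.7 * 100
%GRR = 15.7498

15.7498


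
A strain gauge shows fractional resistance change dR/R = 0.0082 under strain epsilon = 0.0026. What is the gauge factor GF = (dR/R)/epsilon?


GF = (dR/R) / epsilon
= 0.0082 / 0.0026
= 3.1538

3.1538


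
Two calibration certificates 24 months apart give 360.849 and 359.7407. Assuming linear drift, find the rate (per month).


rate = (v2 - v1) / months
= (359.7407 - 360.849) / 24
= -1.1083 / 24
= -0.0462

-0.0462


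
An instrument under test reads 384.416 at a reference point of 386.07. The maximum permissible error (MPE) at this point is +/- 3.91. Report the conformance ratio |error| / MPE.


e = indication - reference = 384.416 - 386.07 = -1.6540
|e| = 1.6540
ratio = |e| / MPE = 1.6540 / 3.91
ratio = 0.4230

0.4230


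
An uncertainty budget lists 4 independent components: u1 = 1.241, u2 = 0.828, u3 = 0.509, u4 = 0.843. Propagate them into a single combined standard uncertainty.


uc = sqrt(1.241^2 + 0.828^2 + 0.509^2 + 0.843^2)
uc = sqrt(3.195395)
uc = 1.7876

1.7876


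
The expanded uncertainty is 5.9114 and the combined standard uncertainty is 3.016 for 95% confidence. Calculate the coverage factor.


k = U / uc
k = 5.9114 / 3.016
k = 1.96

1.96


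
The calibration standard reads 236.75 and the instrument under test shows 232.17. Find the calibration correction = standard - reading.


Correction = standard - reading
= 236.75 - 232.17
= 4.5800

4.5800
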